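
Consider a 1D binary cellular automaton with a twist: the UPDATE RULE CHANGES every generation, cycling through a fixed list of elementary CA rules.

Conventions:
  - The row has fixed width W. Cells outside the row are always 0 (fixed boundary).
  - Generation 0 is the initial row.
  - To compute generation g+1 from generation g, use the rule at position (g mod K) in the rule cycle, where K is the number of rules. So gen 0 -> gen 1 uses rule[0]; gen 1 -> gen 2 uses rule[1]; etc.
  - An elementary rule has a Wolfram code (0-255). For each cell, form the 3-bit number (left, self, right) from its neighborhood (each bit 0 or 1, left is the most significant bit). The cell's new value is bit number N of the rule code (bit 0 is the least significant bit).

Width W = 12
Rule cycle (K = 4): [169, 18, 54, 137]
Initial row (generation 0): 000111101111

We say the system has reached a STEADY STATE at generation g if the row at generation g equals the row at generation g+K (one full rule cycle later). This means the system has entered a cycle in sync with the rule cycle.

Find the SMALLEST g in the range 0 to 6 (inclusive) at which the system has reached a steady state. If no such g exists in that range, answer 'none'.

Gen 0: 000111101111
Gen 1 (rule 169): 110111011110
Gen 2 (rule 18): 000000000001
Gen 3 (rule 54): 000000000011
Gen 4 (rule 137): 111111111010
Gen 5 (rule 169): 111111110100
Gen 6 (rule 18): 000000000010
Gen 7 (rule 54): 000000000111
Gen 8 (rule 137): 111111110110
Gen 9 (rule 169): 111111101100
Gen 10 (rule 18): 000000000010

Answer: 6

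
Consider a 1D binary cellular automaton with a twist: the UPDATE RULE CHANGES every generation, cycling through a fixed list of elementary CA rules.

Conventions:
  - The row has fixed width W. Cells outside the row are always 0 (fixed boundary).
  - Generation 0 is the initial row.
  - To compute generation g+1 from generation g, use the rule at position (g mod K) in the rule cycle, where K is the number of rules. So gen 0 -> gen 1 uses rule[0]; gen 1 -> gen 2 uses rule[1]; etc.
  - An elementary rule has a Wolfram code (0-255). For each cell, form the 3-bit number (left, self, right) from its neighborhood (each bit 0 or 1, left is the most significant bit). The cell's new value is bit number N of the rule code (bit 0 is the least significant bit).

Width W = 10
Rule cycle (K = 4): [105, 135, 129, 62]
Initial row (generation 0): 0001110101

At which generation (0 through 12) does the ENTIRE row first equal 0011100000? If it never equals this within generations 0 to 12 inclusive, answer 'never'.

Answer: never

Derivation:
Gen 0: 0001110101
Gen 1 (rule 105): 1101011010
Gen 2 (rule 135): 0001000010
Gen 3 (rule 129): 1100011000
Gen 4 (rule 62): 1010110100
Gen 5 (rule 105): 0101111001
Gen 6 (rule 135): 1100110011
Gen 7 (rule 129): 0000000000
Gen 8 (rule 62): 0000000000
Gen 9 (rule 105): 1111111111
Gen 10 (rule 135): 0111111110
Gen 11 (rule 129): 0011111100
Gen 12 (rule 62): 0110000010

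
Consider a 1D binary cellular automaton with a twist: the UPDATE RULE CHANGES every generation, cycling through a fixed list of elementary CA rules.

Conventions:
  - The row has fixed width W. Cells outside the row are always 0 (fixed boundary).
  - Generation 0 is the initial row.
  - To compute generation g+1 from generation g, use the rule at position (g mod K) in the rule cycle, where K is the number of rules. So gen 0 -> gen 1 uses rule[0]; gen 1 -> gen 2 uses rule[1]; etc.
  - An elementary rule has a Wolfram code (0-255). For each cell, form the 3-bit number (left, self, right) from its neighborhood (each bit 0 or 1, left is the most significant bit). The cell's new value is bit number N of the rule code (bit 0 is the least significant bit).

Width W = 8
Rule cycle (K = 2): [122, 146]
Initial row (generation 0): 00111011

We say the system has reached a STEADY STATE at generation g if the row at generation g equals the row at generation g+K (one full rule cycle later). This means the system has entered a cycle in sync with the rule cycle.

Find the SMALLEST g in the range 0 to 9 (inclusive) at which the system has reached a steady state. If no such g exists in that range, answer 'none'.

Answer: none

Derivation:
Gen 0: 00111011
Gen 1 (rule 122): 01101111
Gen 2 (rule 146): 10000110
Gen 3 (rule 122): 01001111
Gen 4 (rule 146): 10110110
Gen 5 (rule 122): 01111111
Gen 6 (rule 146): 10111110
Gen 7 (rule 122): 01100011
Gen 8 (rule 146): 10010100
Gen 9 (rule 122): 01101010
Gen 10 (rule 146): 10000001
Gen 11 (rule 122): 01000010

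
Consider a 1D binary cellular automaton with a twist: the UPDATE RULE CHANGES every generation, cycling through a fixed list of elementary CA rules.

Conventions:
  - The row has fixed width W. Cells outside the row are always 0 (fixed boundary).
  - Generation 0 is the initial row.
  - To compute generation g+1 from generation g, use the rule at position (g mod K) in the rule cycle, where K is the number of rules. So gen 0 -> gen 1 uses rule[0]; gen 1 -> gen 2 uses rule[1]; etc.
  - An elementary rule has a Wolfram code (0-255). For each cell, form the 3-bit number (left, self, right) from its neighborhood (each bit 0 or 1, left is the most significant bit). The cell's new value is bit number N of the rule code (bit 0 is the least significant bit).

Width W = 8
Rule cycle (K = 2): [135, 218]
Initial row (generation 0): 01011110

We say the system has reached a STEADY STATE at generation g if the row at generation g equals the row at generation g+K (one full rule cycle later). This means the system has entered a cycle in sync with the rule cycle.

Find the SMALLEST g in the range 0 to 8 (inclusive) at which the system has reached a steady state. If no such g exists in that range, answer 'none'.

Answer: 2

Derivation:
Gen 0: 01011110
Gen 1 (rule 135): 11001100
Gen 2 (rule 218): 11111110
Gen 3 (rule 135): 01111100
Gen 4 (rule 218): 11111110
Gen 5 (rule 135): 01111100
Gen 6 (rule 218): 11111110
Gen 7 (rule 135): 01111100
Gen 8 (rule 218): 11111110
Gen 9 (rule 135): 01111100
Gen 10 (rule 218): 11111110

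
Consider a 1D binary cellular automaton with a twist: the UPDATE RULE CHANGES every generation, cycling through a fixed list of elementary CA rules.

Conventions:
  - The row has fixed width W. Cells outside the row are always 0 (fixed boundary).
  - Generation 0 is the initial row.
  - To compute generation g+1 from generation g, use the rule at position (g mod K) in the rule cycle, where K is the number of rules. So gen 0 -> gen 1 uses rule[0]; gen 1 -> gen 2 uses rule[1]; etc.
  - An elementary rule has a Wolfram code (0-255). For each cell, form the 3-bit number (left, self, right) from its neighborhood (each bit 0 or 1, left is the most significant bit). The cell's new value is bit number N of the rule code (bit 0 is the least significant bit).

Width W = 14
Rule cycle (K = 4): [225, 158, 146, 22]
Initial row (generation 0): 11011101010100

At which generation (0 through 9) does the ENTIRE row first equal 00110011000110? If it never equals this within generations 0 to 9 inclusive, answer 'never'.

Answer: 3

Derivation:
Gen 0: 11011101010100
Gen 1 (rule 225): 01101110101001
Gen 2 (rule 158): 11001100101111
Gen 3 (rule 146): 00110011000110
Gen 4 (rule 22): 01001100101001
Gen 5 (rule 225): 00000100010000
Gen 6 (rule 158): 00001110111000
Gen 7 (rule 146): 00010100010100
Gen 8 (rule 22): 00110110110110
Gen 9 (rule 225): 10011011011010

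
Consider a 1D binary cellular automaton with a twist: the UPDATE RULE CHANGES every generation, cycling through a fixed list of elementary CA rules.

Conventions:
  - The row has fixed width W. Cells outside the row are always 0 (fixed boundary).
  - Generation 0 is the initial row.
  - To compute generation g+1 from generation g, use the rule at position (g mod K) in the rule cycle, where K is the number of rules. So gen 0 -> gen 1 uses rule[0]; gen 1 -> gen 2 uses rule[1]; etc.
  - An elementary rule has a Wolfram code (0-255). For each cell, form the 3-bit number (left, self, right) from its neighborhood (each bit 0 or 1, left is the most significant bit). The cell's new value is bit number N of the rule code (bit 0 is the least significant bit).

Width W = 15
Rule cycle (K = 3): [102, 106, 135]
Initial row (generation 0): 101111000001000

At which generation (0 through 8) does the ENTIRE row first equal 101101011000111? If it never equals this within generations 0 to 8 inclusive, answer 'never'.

Gen 0: 101111000001000
Gen 1 (rule 102): 110001000011000
Gen 2 (rule 106): 110010000111000
Gen 3 (rule 135): 000110111010011
Gen 4 (rule 102): 001011001110101
Gen 5 (rule 106): 010111011011010
Gen 6 (rule 135): 110010000000010
Gen 7 (rule 102): 010110000000110
Gen 8 (rule 106): 101110000001110

Answer: never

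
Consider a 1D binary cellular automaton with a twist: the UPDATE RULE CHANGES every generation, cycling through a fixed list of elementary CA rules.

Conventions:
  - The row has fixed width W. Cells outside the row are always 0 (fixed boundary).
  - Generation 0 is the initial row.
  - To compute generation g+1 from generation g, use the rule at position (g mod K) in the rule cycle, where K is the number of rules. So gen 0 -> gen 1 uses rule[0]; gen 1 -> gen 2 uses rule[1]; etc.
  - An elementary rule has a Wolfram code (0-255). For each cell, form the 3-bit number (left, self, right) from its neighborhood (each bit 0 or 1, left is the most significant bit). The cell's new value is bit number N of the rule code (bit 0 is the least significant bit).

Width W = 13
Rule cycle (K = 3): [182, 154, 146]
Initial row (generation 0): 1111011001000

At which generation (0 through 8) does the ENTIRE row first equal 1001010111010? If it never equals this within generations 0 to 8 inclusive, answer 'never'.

Gen 0: 1111011001000
Gen 1 (rule 182): 0110100111100
Gen 2 (rule 154): 1100011111010
Gen 3 (rule 146): 0010101110001
Gen 4 (rule 182): 0111110101011
Gen 5 (rule 154): 1111100000010
Gen 6 (rule 146): 0111010000101
Gen 7 (rule 182): 1010111001111
Gen 8 (rule 154): 0000110111110

Answer: never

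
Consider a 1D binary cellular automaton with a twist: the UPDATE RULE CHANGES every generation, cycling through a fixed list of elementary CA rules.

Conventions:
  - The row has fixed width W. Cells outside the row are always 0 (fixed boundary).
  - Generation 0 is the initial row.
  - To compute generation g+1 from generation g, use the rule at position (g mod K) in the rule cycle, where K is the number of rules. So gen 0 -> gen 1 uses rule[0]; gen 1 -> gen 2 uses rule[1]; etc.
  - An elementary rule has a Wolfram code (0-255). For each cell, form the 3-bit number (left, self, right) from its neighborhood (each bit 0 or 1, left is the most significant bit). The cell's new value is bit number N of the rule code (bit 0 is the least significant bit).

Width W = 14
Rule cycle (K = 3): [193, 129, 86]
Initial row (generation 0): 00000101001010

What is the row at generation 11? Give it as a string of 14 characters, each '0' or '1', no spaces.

Answer: 00000000000000

Derivation:
Gen 0: 00000101001010
Gen 1 (rule 193): 11110000000000
Gen 2 (rule 129): 01100111111111
Gen 3 (rule 86): 10111000000001
Gen 4 (rule 193): 00011011111100
Gen 5 (rule 129): 11000001111001
Gen 6 (rule 86): 01100010001111
Gen 7 (rule 193): 00101000100111
Gen 8 (rule 129): 10000010000010
Gen 9 (rule 86): 11000111000111
Gen 10 (rule 193): 01010011010011
Gen 11 (rule 129): 00000000000000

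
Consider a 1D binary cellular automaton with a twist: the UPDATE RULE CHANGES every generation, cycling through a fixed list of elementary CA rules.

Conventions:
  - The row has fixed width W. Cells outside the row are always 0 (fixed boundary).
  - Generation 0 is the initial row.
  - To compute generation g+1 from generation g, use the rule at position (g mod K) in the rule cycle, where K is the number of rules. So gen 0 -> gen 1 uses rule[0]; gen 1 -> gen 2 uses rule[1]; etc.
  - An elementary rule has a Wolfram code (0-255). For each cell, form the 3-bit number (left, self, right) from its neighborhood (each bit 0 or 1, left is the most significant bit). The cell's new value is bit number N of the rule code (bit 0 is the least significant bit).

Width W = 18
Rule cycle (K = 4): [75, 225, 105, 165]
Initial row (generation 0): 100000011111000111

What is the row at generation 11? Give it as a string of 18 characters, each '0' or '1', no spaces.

Gen 0: 100000011111000111
Gen 1 (rule 75): 001111110001011101
Gen 2 (rule 225): 100111110100101110
Gen 3 (rule 105): 000100011000011010
Gen 4 (rule 165): 110101000011000110
Gen 5 (rule 75): 110000011111011110
Gen 6 (rule 225): 010111001111101110
Gen 7 (rule 105): 001101001000111010
Gen 8 (rule 165): 100011001010010110
Gen 9 (rule 75): 001111010000100110
Gen 10 (rule 225): 100111100110000010
Gen 11 (rule 105): 000100100110111000

Answer: 000100100110111000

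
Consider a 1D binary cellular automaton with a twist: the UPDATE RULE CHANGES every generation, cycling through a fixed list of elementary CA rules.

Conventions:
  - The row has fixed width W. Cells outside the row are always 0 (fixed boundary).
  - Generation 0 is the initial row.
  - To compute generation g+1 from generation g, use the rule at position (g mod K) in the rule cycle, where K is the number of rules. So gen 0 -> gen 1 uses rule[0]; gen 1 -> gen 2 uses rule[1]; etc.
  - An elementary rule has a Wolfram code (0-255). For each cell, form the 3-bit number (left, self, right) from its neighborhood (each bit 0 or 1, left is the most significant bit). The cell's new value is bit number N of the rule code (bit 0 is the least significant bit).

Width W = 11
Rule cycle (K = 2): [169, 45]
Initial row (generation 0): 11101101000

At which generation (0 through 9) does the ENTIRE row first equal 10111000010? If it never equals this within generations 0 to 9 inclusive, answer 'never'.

Gen 0: 11101101000
Gen 1 (rule 169): 11011010011
Gen 2 (rule 45): 10110110010
Gen 3 (rule 169): 01101100000
Gen 4 (rule 45): 01011001111
Gen 5 (rule 169): 00110001110
Gen 6 (rule 45): 10100101000
Gen 7 (rule 169): 01000010011
Gen 8 (rule 45): 01011010010
Gen 9 (rule 169): 00110100000

Answer: never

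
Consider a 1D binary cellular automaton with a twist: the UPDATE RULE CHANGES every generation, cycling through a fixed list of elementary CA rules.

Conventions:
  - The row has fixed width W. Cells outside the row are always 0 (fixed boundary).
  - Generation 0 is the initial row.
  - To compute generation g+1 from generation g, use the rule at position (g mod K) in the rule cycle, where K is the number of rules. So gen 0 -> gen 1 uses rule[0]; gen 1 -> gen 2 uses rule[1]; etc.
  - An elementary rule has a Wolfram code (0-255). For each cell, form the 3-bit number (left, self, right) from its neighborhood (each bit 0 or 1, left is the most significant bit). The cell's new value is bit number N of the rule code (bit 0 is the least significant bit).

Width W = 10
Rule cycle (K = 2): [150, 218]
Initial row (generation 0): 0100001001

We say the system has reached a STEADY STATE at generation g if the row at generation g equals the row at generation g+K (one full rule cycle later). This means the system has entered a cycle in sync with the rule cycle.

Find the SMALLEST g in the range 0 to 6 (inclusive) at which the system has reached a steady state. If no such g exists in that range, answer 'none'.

Answer: 2

Derivation:
Gen 0: 0100001001
Gen 1 (rule 150): 1110011111
Gen 2 (rule 218): 1111111111
Gen 3 (rule 150): 0111111110
Gen 4 (rule 218): 1111111111
Gen 5 (rule 150): 0111111110
Gen 6 (rule 218): 1111111111
Gen 7 (rule 150): 0111111110
Gen 8 (rule 218): 1111111111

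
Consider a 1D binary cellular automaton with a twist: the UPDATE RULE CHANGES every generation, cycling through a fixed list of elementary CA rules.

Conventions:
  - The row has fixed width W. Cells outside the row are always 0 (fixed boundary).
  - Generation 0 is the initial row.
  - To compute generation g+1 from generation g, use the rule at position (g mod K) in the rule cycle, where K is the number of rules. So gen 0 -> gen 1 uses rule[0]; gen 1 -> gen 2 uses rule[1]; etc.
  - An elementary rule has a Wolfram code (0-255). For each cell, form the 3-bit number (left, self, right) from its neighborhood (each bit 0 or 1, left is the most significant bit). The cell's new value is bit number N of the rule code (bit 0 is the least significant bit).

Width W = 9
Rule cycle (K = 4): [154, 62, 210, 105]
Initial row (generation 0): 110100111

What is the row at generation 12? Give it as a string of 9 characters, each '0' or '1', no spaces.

Answer: 000010010

Derivation:
Gen 0: 110100111
Gen 1 (rule 154): 100011110
Gen 2 (rule 62): 110110001
Gen 3 (rule 210): 010011010
Gen 4 (rule 105): 000011100
Gen 5 (rule 154): 000111010
Gen 6 (rule 62): 001100111
Gen 7 (rule 210): 010111011
Gen 8 (rule 105): 001101111
Gen 9 (rule 154): 011001110
Gen 10 (rule 62): 110111001
Gen 11 (rule 210): 010011110
Gen 12 (rule 105): 000010010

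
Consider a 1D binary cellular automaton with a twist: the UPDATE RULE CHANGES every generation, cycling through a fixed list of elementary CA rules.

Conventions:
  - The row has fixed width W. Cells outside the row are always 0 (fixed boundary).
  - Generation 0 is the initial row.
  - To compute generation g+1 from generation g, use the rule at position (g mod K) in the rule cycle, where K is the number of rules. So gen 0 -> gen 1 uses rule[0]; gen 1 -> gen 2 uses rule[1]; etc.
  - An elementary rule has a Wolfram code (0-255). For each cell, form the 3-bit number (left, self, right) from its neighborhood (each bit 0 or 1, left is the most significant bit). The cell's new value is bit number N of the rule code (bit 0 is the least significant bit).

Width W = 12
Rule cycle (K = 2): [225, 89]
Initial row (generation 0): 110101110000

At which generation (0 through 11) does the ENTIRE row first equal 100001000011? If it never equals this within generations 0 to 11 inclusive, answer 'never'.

Gen 0: 110101110000
Gen 1 (rule 225): 011010110111
Gen 2 (rule 89): 011000110101
Gen 3 (rule 225): 001010011010
Gen 4 (rule 89): 100001011001
Gen 5 (rule 225): 001100101000
Gen 6 (rule 89): 101110000111
Gen 7 (rule 225): 010110110011
Gen 8 (rule 89): 000110111011
Gen 9 (rule 225): 110011011101
Gen 10 (rule 89): 111011010100
Gen 11 (rule 225): 011101101001

Answer: never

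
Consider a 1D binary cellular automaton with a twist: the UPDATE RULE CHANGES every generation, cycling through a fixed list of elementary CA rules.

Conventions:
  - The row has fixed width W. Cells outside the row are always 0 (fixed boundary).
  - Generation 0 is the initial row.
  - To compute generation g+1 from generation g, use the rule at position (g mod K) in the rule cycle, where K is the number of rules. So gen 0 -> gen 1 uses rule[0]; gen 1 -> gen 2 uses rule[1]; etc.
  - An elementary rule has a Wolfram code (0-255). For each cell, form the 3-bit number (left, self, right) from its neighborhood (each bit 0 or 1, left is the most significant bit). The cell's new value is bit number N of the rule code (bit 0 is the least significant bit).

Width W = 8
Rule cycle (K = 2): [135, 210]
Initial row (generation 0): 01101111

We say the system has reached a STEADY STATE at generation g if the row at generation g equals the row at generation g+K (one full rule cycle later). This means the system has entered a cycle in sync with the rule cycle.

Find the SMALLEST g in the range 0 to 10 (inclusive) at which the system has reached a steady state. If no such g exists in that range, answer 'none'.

Answer: 8

Derivation:
Gen 0: 01101111
Gen 1 (rule 135): 10000110
Gen 2 (rule 210): 01001011
Gen 3 (rule 135): 11011000
Gen 4 (rule 210): 01001100
Gen 5 (rule 135): 11010001
Gen 6 (rule 210): 01001010
Gen 7 (rule 135): 11011010
Gen 8 (rule 210): 01001001
Gen 9 (rule 135): 11011011
Gen 10 (rule 210): 01001001
Gen 11 (rule 135): 11011011
Gen 12 (rule 210): 01001001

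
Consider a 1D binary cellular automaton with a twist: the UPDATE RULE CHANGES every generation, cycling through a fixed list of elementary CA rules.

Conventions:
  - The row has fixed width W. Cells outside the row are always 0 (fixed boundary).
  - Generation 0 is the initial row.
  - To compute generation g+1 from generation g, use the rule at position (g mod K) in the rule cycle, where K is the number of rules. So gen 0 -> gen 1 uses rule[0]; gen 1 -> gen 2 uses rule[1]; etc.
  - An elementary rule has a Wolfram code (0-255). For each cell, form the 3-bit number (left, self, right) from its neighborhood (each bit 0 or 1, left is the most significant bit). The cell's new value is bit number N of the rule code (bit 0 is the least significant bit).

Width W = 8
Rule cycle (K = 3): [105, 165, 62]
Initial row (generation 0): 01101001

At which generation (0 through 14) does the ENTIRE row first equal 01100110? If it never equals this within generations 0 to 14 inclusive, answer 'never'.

Answer: never

Derivation:
Gen 0: 01101001
Gen 1 (rule 105): 01110000
Gen 2 (rule 165): 00100111
Gen 3 (rule 62): 01111100
Gen 4 (rule 105): 01000101
Gen 5 (rule 165): 01010111
Gen 6 (rule 62): 11111100
Gen 7 (rule 105): 10000101
Gen 8 (rule 165): 10110111
Gen 9 (rule 62): 11101100
Gen 10 (rule 105): 10111101
Gen 11 (rule 165): 11011011
Gen 12 (rule 62): 10110110
Gen 13 (rule 105): 01111110
Gen 14 (rule 165): 00111100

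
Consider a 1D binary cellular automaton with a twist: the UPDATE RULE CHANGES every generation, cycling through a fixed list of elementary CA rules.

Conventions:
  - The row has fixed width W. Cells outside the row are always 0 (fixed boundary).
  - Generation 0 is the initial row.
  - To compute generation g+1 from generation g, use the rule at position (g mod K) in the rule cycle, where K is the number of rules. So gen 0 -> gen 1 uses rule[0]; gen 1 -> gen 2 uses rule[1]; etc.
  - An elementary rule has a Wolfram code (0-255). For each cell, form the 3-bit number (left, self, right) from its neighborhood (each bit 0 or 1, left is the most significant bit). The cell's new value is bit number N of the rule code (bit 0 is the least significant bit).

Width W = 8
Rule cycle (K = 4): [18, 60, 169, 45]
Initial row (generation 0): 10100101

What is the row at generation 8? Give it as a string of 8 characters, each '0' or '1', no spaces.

Gen 0: 10100101
Gen 1 (rule 18): 00011000
Gen 2 (rule 60): 00010100
Gen 3 (rule 169): 11001001
Gen 4 (rule 45): 10001001
Gen 5 (rule 18): 01010110
Gen 6 (rule 60): 01111101
Gen 7 (rule 169): 01111010
Gen 8 (rule 45): 01000110

Answer: 01000110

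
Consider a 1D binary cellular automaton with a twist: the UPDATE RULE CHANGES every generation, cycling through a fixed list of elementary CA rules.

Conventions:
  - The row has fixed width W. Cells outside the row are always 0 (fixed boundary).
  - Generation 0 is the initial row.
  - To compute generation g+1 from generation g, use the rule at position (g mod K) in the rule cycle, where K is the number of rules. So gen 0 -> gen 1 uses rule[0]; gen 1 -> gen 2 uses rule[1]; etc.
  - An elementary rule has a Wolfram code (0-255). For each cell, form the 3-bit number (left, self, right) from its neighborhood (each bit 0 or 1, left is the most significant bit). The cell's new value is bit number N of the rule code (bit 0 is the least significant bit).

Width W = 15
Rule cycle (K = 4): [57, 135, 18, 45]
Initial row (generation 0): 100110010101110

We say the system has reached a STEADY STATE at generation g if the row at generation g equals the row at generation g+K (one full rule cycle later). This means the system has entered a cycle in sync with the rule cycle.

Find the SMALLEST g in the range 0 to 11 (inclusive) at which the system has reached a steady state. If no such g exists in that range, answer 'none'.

Gen 0: 100110010101110
Gen 1 (rule 57): 010101001011001
Gen 2 (rule 135): 110101011000011
Gen 3 (rule 18): 000000000100100
Gen 4 (rule 45): 111111110100101
Gen 5 (rule 57): 100000001010010
Gen 6 (rule 135): 101111111010110
Gen 7 (rule 18): 000000000000001
Gen 8 (rule 45): 111111111111101
Gen 9 (rule 57): 100000000000010
Gen 10 (rule 135): 101111111111110
Gen 11 (rule 18): 000000000000001
Gen 12 (rule 45): 111111111111101
Gen 13 (rule 57): 100000000000010
Gen 14 (rule 135): 101111111111110
Gen 15 (rule 18): 000000000000001

Answer: 7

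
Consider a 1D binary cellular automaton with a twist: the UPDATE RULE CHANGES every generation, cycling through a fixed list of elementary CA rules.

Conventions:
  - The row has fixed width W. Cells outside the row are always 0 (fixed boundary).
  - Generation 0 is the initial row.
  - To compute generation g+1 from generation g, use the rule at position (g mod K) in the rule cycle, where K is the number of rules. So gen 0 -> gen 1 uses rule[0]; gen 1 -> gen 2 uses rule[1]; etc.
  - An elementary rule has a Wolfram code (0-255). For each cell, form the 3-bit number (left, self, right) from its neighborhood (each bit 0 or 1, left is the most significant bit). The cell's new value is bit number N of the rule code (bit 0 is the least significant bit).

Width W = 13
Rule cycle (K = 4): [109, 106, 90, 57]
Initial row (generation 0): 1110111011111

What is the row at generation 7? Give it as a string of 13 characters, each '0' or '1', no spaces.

Answer: 0111100000101

Derivation:
Gen 0: 1110111011111
Gen 1 (rule 109): 1011101110001
Gen 2 (rule 106): 0110111010010
Gen 3 (rule 90): 1110101001101
Gen 4 (rule 57): 1001010101010
Gen 5 (rule 109): 1001111111110
Gen 6 (rule 106): 0011000000010
Gen 7 (rule 90): 0111100000101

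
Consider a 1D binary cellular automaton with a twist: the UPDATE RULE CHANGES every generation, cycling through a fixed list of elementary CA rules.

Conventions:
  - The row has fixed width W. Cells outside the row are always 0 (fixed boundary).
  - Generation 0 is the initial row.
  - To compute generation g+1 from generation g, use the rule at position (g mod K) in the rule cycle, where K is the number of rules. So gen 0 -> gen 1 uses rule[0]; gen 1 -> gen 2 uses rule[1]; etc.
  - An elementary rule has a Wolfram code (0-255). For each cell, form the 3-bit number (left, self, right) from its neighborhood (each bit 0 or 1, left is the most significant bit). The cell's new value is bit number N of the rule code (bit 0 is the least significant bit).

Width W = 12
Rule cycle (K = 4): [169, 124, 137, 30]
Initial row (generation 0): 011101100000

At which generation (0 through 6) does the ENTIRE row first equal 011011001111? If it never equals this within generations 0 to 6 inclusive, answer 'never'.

Gen 0: 011101100000
Gen 1 (rule 169): 011011001111
Gen 2 (rule 124): 011111101001
Gen 3 (rule 137): 011111000000
Gen 4 (rule 30): 110000100000
Gen 5 (rule 169): 100110001111
Gen 6 (rule 124): 110111001001

Answer: 1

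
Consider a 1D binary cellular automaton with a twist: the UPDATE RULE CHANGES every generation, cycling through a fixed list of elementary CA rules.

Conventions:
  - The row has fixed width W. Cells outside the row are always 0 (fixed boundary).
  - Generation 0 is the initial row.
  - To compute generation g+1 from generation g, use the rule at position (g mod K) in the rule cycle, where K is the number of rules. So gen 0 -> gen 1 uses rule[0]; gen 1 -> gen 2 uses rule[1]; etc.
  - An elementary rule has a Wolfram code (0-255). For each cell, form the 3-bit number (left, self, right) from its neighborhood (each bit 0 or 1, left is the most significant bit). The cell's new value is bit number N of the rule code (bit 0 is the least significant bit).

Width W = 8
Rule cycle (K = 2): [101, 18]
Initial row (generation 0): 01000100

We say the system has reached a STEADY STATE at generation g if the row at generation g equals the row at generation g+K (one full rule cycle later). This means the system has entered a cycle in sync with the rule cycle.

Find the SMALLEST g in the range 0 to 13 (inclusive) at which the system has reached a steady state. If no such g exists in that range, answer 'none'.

Gen 0: 01000100
Gen 1 (rule 101): 01010101
Gen 2 (rule 18): 10000000
Gen 3 (rule 101): 10111111
Gen 4 (rule 18): 00000000
Gen 5 (rule 101): 11111111
Gen 6 (rule 18): 00000000
Gen 7 (rule 101): 11111111
Gen 8 (rule 18): 00000000
Gen 9 (rule 101): 11111111
Gen 10 (rule 18): 00000000
Gen 11 (rule 101): 11111111
Gen 12 (rule 18): 00000000
Gen 13 (rule 101): 11111111
Gen 14 (rule 18): 00000000
Gen 15 (rule 101): 11111111

Answer: 4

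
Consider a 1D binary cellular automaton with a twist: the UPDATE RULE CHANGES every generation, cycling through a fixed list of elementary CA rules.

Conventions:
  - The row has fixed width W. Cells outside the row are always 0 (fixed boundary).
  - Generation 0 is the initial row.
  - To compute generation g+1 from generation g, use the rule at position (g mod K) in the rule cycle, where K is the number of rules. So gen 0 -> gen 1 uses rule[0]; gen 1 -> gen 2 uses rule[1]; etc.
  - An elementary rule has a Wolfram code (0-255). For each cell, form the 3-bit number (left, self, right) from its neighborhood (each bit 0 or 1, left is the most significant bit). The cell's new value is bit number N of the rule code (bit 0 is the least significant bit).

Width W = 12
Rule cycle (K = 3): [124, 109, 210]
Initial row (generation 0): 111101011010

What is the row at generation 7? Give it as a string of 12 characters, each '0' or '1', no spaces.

Gen 0: 111101011010
Gen 1 (rule 124): 100111111111
Gen 2 (rule 109): 100100000001
Gen 3 (rule 210): 011010000010
Gen 4 (rule 124): 011111000011
Gen 5 (rule 109): 010001011011
Gen 6 (rule 210): 101010001001
Gen 7 (rule 124): 111111001101

Answer: 111111001101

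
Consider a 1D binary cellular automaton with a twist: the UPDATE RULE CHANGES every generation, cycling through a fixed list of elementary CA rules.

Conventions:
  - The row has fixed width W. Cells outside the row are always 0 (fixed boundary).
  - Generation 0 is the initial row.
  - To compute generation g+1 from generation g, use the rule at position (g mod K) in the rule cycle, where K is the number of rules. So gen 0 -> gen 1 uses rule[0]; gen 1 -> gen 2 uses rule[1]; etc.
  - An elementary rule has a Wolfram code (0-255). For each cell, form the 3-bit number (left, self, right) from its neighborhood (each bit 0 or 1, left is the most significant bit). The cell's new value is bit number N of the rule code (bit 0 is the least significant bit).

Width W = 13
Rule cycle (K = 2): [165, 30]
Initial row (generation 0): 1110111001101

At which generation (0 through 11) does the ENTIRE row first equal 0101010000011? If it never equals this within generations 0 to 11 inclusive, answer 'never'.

Answer: 1

Derivation:
Gen 0: 1110111001101
Gen 1 (rule 165): 0101010000011
Gen 2 (rule 30): 1101011000110
Gen 3 (rule 165): 0011100010000
Gen 4 (rule 30): 0110010111000
Gen 5 (rule 165): 0000011010011
Gen 6 (rule 30): 0000110011110
Gen 7 (rule 165): 1110000001100
Gen 8 (rule 30): 1001000011010
Gen 9 (rule 165): 1001011000110
Gen 10 (rule 30): 1111010101101
Gen 11 (rule 165): 0110111110011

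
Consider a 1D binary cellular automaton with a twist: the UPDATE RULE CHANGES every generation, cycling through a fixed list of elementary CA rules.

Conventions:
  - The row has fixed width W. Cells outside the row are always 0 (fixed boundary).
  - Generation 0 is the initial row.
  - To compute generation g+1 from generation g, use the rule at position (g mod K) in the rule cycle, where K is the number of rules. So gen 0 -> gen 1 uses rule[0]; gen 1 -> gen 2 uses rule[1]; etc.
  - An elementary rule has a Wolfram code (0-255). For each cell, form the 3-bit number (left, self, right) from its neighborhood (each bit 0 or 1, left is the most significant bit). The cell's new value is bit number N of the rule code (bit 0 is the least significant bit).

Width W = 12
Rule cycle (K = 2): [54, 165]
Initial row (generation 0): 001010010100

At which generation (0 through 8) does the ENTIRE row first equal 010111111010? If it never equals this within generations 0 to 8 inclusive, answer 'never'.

Gen 0: 001010010100
Gen 1 (rule 54): 011111111110
Gen 2 (rule 165): 001111111100
Gen 3 (rule 54): 010000000010
Gen 4 (rule 165): 010111111010
Gen 5 (rule 54): 111000000111
Gen 6 (rule 165): 010011110010
Gen 7 (rule 54): 111100001111
Gen 8 (rule 165): 011001100110

Answer: 4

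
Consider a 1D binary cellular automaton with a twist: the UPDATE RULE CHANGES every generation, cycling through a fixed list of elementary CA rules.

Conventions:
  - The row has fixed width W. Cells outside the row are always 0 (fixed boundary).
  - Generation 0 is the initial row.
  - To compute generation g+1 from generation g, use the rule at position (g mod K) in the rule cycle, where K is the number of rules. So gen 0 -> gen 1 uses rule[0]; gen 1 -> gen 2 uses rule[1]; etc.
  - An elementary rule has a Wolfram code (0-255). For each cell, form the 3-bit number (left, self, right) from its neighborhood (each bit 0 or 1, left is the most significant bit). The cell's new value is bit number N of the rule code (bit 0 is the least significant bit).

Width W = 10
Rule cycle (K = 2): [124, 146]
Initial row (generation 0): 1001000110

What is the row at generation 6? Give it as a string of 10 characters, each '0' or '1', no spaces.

Gen 0: 1001000110
Gen 1 (rule 124): 1101100111
Gen 2 (rule 146): 0000011010
Gen 3 (rule 124): 0000011111
Gen 4 (rule 146): 0000101110
Gen 5 (rule 124): 0000111011
Gen 6 (rule 146): 0001010000

Answer: 0001010000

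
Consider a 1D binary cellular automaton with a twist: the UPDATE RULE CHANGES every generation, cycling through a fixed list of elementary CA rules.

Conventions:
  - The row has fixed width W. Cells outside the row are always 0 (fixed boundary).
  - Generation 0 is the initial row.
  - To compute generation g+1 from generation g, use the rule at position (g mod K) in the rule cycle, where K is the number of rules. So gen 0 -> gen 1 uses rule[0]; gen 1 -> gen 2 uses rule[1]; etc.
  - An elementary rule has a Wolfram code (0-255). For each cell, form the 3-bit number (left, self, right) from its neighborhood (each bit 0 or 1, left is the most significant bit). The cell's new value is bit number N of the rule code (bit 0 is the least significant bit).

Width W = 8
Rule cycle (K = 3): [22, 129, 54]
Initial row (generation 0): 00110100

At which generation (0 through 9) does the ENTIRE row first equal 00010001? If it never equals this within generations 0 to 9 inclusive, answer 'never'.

Answer: 5

Derivation:
Gen 0: 00110100
Gen 1 (rule 22): 01000110
Gen 2 (rule 129): 00010000
Gen 3 (rule 54): 00111000
Gen 4 (rule 22): 01000100
Gen 5 (rule 129): 00010001
Gen 6 (rule 54): 00111011
Gen 7 (rule 22): 01000000
Gen 8 (rule 129): 00011111
Gen 9 (rule 54): 00100000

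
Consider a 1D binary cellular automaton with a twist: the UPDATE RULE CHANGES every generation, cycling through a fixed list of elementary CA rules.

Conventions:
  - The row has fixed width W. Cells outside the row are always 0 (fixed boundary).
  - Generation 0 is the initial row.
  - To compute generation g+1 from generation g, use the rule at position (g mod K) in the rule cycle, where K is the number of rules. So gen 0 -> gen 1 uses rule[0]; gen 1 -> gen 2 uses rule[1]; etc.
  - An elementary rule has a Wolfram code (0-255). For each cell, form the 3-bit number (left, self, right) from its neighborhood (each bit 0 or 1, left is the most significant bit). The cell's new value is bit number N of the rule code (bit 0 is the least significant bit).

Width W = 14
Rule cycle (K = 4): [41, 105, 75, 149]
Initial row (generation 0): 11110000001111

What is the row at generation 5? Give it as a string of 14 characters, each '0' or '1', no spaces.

Gen 0: 11110000001111
Gen 1 (rule 41): 10000111101000
Gen 2 (rule 105): 00110100110011
Gen 3 (rule 75): 11110001110111
Gen 4 (rule 149): 01101100100010
Gen 5 (rule 41): 01011000001000

Answer: 01011000001000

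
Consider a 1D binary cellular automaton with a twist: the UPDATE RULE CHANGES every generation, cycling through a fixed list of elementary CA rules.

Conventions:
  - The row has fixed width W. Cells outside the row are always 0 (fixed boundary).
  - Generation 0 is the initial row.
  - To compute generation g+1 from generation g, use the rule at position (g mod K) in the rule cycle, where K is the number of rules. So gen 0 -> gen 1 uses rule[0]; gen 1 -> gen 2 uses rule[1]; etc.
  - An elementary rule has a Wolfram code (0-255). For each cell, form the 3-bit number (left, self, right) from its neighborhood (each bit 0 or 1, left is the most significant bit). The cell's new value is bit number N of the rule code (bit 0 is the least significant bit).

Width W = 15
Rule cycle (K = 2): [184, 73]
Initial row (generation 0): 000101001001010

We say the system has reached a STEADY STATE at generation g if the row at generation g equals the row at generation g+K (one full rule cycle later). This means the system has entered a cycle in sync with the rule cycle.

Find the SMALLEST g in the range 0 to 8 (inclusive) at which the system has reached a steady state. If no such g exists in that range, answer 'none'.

Answer: none

Derivation:
Gen 0: 000101001001010
Gen 1 (rule 184): 000010100100101
Gen 2 (rule 73): 111000000000000
Gen 3 (rule 184): 110100000000000
Gen 4 (rule 73): 110001111111111
Gen 5 (rule 184): 101001111111110
Gen 6 (rule 73): 000001000000010
Gen 7 (rule 184): 000000100000001
Gen 8 (rule 73): 111110001111100
Gen 9 (rule 184): 111101001111010
Gen 10 (rule 73): 100100001001000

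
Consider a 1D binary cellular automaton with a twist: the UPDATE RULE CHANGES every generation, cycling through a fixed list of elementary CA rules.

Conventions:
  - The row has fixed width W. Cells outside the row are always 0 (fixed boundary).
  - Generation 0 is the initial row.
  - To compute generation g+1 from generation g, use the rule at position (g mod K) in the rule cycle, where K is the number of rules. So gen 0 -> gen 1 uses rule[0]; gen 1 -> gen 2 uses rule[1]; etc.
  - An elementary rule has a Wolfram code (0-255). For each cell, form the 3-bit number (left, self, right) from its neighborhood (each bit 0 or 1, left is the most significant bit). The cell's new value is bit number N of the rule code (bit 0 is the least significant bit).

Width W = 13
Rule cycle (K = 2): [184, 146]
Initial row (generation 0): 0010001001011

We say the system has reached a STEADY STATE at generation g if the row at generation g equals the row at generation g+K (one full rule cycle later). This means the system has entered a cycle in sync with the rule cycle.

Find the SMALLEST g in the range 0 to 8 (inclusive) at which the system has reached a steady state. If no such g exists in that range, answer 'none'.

Answer: none

Derivation:
Gen 0: 0010001001011
Gen 1 (rule 184): 0001000100110
Gen 2 (rule 146): 0010101011001
Gen 3 (rule 184): 0001010110100
Gen 4 (rule 146): 0010000000010
Gen 5 (rule 184): 0001000000001
Gen 6 (rule 146): 0010100000010
Gen 7 (rule 184): 0001010000001
Gen 8 (rule 146): 0010001000010
Gen 9 (rule 184): 0001000100001
Gen 10 (rule 146): 0010101010010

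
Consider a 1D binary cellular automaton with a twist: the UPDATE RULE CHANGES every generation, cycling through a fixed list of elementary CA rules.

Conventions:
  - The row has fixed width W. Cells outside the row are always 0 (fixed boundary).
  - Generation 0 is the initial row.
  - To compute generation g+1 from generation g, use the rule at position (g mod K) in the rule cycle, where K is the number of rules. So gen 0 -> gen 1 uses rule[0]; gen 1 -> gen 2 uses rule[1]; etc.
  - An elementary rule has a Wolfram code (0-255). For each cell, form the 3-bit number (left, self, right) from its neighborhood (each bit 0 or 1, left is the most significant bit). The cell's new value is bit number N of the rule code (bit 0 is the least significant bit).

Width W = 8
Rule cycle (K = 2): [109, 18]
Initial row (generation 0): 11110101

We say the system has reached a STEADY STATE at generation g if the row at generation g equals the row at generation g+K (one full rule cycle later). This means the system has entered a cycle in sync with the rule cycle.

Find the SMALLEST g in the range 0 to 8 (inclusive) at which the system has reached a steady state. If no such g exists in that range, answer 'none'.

Gen 0: 11110101
Gen 1 (rule 109): 10011111
Gen 2 (rule 18): 01100000
Gen 3 (rule 109): 01101111
Gen 4 (rule 18): 10000000
Gen 5 (rule 109): 10111111
Gen 6 (rule 18): 00000000
Gen 7 (rule 109): 11111111
Gen 8 (rule 18): 00000000
Gen 9 (rule 109): 11111111
Gen 10 (rule 18): 00000000

Answer: 6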